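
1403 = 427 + 976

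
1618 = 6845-5227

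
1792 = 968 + 824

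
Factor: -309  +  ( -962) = -31^1*41^1 = - 1271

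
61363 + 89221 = 150584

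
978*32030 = 31325340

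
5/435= 1/87  =  0.01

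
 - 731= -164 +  - 567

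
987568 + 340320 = 1327888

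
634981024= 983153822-348172798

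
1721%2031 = 1721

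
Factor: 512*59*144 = 4349952 = 2^13*3^2*59^1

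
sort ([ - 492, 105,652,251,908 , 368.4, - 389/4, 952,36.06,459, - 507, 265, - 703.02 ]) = [ - 703.02, - 507, - 492, - 389/4,36.06,105,251,265, 368.4,459, 652,  908, 952]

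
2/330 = 1/165 = 0.01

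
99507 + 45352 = 144859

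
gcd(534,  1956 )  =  6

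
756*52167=39438252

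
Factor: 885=3^1*5^1*  59^1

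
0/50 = 0 = 0.00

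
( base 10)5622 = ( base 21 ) cff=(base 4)1113312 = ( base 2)1010111110110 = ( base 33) 55C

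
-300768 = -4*75192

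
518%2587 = 518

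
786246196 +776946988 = 1563193184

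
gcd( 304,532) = 76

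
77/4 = 77/4 = 19.25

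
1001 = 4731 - 3730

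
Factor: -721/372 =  - 2^ ( - 2)*3^( - 1)* 7^1 * 31^( - 1 )* 103^1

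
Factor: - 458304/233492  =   - 528/269 = - 2^4 *3^1*11^1*269^( - 1 )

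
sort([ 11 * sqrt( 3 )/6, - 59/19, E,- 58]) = [ - 58, - 59/19, E, 11*sqrt( 3)/6 ]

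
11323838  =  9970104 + 1353734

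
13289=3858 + 9431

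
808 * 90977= 73509416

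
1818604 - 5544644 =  - 3726040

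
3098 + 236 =3334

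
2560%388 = 232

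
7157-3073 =4084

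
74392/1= 74392 = 74392.00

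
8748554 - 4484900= 4263654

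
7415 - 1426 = 5989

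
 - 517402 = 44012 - 561414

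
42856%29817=13039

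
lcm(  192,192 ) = 192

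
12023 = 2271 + 9752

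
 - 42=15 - 57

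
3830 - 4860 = - 1030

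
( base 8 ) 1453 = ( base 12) 577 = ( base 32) PB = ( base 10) 811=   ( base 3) 1010001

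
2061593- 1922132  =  139461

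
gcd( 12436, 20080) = 4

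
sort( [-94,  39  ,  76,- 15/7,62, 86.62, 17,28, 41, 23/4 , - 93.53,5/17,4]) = [ - 94,-93.53, - 15/7,5/17,4,23/4,17 , 28,  39, 41, 62,76,  86.62] 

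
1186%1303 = 1186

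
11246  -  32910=- 21664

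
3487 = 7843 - 4356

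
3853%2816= 1037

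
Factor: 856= 2^3* 107^1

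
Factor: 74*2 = 2^2*37^1 = 148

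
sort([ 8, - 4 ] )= [ - 4,8]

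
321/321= 1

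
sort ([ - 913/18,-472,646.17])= [ - 472, - 913/18, 646.17 ]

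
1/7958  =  1/7958 = 0.00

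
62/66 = 31/33 = 0.94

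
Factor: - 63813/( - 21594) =2^(- 1 )*59^( - 1)*61^( - 1 )*89^1 * 239^1 = 21271/7198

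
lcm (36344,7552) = 581504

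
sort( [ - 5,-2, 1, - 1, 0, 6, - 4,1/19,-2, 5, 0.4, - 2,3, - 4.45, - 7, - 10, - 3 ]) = [  -  10, - 7, - 5, -4.45, - 4, - 3, - 2, - 2, - 2, - 1 , 0,1/19, 0.4 , 1, 3 , 5  ,  6]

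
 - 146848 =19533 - 166381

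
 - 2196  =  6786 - 8982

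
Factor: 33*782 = 25806 = 2^1*3^1*11^1*17^1*23^1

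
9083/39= 232  +  35/39 = 232.90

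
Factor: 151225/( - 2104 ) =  - 2^(-3 )*5^2 * 23^1 = - 575/8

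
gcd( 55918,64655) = 1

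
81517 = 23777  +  57740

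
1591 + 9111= 10702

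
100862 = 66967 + 33895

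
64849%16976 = 13921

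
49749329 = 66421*749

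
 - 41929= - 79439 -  - 37510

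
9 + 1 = 10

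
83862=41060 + 42802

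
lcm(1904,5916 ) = 165648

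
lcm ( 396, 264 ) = 792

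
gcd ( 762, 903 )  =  3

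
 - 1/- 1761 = 1/1761 = 0.00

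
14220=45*316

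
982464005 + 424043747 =1406507752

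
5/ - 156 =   -  5/156 = - 0.03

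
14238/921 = 15+141/307 = 15.46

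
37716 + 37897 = 75613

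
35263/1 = 35263 = 35263.00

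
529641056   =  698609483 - 168968427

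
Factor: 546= 2^1*3^1 * 7^1*13^1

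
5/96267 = 5/96267 = 0.00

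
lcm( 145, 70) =2030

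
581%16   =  5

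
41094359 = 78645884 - 37551525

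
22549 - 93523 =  - 70974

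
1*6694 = 6694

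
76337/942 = 76337/942= 81.04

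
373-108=265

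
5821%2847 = 127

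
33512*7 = 234584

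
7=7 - 0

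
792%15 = 12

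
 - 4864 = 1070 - 5934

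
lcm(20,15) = 60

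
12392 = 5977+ 6415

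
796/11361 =796/11361 = 0.07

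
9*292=2628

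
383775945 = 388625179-4849234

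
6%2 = 0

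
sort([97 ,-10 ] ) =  [-10, 97]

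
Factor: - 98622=-2^1*3^2*5479^1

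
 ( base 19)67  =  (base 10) 121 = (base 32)3P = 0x79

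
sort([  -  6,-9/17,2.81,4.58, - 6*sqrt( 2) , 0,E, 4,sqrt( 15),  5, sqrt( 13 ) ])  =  [ - 6 * sqrt( 2), - 6,-9/17,0, E, 2.81, sqrt( 13), sqrt( 15), 4, 4.58, 5]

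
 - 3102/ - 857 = 3102/857 = 3.62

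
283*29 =8207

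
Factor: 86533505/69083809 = 5^1*19^2*127^( - 1 ) * 191^1*251^1 * 543967^ ( - 1)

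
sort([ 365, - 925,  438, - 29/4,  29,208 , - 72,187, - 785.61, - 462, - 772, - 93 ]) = [ - 925, - 785.61, - 772, - 462, - 93, -72, - 29/4,29,187, 208,365,  438] 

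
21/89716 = 21/89716 = 0.00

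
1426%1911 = 1426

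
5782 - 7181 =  - 1399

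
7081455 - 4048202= 3033253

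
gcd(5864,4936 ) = 8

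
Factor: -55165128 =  - 2^3*3^1 *1151^1*1997^1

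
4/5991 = 4/5991 = 0.00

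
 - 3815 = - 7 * 545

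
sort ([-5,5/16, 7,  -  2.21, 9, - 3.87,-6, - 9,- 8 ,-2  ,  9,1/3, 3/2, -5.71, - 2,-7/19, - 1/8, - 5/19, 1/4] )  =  [ - 9, - 8, - 6, - 5.71,-5, -3.87,  -  2.21, - 2,  -  2,  -  7/19, - 5/19, - 1/8, 1/4, 5/16, 1/3, 3/2,  7, 9,9 ]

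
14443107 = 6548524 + 7894583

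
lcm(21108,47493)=189972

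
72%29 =14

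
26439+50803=77242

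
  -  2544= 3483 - 6027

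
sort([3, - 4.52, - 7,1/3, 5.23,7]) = [ - 7, - 4.52,  1/3 , 3,  5.23, 7 ] 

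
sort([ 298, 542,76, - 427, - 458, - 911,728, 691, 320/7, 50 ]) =[  -  911 ,  -  458, - 427,320/7 , 50, 76,298,542,691, 728]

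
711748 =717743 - 5995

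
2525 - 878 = 1647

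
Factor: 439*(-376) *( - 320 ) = 2^9*5^1*47^1 *439^1 =52820480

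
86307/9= 9589 + 2/3 =9589.67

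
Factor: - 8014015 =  - 5^1 * 37^1 * 43319^1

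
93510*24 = 2244240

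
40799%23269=17530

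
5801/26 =223  +  3/26= 223.12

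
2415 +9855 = 12270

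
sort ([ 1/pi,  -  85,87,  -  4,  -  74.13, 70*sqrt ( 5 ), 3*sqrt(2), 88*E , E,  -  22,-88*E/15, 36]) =[  -  85,-74.13,- 22, - 88*E/15,-4,1/pi,E, 3*sqrt( 2), 36, 87, 70*sqrt( 5 ),88*E ] 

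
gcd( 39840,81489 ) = 3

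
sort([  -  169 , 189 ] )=[ - 169 , 189] 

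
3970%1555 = 860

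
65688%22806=20076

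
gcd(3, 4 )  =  1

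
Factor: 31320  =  2^3*3^3*5^1 * 29^1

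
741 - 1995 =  - 1254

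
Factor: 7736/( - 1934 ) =  -  2^2 = - 4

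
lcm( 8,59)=472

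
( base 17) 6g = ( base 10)118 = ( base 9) 141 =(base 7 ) 226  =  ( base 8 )166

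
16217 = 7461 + 8756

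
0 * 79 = 0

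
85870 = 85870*1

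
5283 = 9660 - 4377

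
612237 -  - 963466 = 1575703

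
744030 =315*2362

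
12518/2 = 6259 = 6259.00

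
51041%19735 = 11571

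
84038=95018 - 10980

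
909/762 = 303/254 = 1.19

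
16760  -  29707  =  -12947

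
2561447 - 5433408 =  - 2871961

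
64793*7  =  453551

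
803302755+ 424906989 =1228209744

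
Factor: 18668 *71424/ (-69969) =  - 444447744/23323 = -2^10 * 3^1*13^1*31^1*83^( - 1)*281^( - 1 )*359^1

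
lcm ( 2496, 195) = 12480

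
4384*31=135904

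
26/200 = 13/100 = 0.13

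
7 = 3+4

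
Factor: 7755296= 2^5 * 29^1*61^1 * 137^1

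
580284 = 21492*27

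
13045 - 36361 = -23316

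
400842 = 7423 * 54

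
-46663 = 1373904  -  1420567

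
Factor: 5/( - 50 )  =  -2^(  -  1 )*5^( - 1)  =  -1/10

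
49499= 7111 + 42388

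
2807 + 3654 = 6461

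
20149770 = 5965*3378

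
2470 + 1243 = 3713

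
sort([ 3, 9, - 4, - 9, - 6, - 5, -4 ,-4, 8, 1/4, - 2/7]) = [ - 9,-6,  -  5,-4, - 4,  -  4,-2/7, 1/4,3,  8, 9] 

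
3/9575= 3/9575= 0.00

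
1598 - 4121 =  - 2523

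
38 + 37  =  75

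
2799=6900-4101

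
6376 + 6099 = 12475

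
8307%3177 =1953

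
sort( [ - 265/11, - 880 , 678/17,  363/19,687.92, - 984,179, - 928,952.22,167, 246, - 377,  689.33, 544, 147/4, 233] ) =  [ - 984, - 928, - 880,-377,-265/11,363/19, 147/4, 678/17, 167,179, 233, 246, 544,687.92, 689.33, 952.22 ]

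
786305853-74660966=711644887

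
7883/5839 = 7883/5839 = 1.35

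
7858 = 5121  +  2737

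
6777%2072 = 561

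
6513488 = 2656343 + 3857145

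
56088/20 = 2804 + 2/5=2804.40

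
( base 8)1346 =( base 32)N6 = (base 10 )742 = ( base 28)qe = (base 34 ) ls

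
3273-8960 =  - 5687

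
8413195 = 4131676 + 4281519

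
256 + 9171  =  9427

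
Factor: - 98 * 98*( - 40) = 384160 = 2^5 * 5^1*7^4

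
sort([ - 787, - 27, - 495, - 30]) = [ - 787,- 495,-30, - 27]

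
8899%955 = 304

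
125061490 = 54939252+70122238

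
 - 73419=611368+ - 684787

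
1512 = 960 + 552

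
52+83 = 135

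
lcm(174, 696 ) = 696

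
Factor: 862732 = 2^2*13^1*47^1 * 353^1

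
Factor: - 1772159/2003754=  - 2^(-1 )*3^( - 1)*43^1 *41213^1*333959^( - 1 ) 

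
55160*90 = 4964400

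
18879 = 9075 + 9804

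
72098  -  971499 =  - 899401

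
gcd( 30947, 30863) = 7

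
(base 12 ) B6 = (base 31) 4e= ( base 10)138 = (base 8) 212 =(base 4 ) 2022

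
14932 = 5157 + 9775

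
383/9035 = 383/9035 = 0.04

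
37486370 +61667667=99154037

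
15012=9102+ 5910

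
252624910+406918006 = 659542916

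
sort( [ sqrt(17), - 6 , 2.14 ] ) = [ - 6,2.14,sqrt(17 ) ]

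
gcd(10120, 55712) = 8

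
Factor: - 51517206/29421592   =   - 2^(-2)*3^2*13^1*137^1*1607^1*3677699^( - 1) = -  25758603/14710796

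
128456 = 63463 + 64993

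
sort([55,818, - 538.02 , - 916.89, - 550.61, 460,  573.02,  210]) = [ - 916.89, - 550.61, - 538.02,55,210 , 460, 573.02, 818 ]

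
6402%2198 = 2006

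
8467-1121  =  7346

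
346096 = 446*776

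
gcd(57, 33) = 3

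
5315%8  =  3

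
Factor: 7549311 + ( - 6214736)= 5^2*11^1*23^1* 211^1  =  1334575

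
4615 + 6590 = 11205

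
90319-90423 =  - 104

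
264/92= 66/23 = 2.87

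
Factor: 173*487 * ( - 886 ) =-2^1 * 173^1  *443^1*487^1 = -  74646386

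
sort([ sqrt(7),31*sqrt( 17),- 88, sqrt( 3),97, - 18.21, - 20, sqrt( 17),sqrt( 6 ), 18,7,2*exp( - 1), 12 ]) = [ - 88, - 20, - 18.21, 2*exp( - 1 ),sqrt( 3 ),sqrt( 6),sqrt( 7 ), sqrt( 17), 7,12,18,  97,31*sqrt( 17) ] 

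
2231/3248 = 2231/3248= 0.69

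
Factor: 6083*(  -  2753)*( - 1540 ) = 25789608460 = 2^2 * 5^1*7^2*11^2*79^1*2753^1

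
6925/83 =83 + 36/83 = 83.43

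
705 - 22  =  683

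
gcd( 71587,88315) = 17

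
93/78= 31/26 = 1.19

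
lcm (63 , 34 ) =2142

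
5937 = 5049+888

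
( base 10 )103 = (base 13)7C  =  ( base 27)3M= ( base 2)1100111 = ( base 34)31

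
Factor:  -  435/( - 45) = 29/3 = 3^(  -  1 )*29^1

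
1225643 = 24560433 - 23334790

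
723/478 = 1+245/478 = 1.51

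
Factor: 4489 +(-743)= 2^1*1873^1 = 3746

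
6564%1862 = 978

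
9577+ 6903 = 16480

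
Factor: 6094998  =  2^1*3^2*7^1 *13^1*61^2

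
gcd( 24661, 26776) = 1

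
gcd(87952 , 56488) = 184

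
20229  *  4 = 80916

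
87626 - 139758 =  - 52132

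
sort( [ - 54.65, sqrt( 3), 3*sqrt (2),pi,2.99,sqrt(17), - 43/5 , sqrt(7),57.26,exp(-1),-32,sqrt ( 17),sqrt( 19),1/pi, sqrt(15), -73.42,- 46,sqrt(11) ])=[ - 73.42, - 54.65, - 46, - 32,  -  43/5,  1/pi,exp ( - 1), sqrt(3),sqrt(7), 2.99 , pi,sqrt(11), sqrt( 15),sqrt(17), sqrt(17), 3 * sqrt( 2),sqrt(19), 57.26]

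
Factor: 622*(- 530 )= - 2^2 *5^1*53^1*311^1 =- 329660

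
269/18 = 14 + 17/18 = 14.94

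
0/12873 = 0 = 0.00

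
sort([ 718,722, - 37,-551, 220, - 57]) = [ - 551,  -  57, - 37  ,  220,718, 722]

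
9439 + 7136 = 16575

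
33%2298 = 33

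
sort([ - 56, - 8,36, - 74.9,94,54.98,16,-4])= [ - 74.9, -56, - 8,-4, 16,36  ,  54.98,94]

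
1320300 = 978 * 1350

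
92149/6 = 15358 + 1/6 = 15358.17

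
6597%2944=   709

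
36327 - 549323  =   - 512996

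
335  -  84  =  251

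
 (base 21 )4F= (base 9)120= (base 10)99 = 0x63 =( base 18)59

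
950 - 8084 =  - 7134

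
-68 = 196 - 264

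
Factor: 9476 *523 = 2^2*23^1 * 103^1*523^1 = 4955948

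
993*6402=6357186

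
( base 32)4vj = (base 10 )5107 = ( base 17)10B7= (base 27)704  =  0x13F3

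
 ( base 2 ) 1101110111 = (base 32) RN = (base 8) 1567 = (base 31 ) sj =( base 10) 887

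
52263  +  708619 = 760882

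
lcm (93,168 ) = 5208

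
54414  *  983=53488962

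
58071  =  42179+15892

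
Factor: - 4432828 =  - 2^2*1108207^1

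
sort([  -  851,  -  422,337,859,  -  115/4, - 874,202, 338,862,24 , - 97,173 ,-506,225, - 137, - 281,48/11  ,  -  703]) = [-874, - 851, - 703, - 506,  -  422,  -  281, -137, - 97,  -  115/4 , 48/11, 24,173,202,225, 337,338,859,862] 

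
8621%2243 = 1892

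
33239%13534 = 6171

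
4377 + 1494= 5871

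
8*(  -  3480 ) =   -  27840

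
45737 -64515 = -18778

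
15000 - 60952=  - 45952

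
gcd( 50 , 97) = 1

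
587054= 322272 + 264782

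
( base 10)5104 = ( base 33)4mm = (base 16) 13F0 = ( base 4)1033300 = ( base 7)20611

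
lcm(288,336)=2016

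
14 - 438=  - 424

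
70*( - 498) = -34860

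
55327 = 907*61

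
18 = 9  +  9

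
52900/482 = 109+ 181/241  =  109.75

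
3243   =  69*47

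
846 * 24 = 20304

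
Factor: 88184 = 2^3 * 73^1*151^1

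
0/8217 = 0 = 0.00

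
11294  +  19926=31220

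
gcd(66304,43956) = 148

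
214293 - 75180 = 139113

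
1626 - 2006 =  - 380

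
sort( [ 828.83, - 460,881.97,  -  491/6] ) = [ - 460,  -  491/6, 828.83,  881.97] 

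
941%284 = 89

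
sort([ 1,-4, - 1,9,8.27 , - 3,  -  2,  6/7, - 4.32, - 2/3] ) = [-4.32, - 4, -3,-2, - 1,  -  2/3,6/7, 1 , 8.27,  9 ] 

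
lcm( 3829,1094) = 7658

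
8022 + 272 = 8294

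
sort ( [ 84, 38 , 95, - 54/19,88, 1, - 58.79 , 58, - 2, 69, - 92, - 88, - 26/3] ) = [  -  92,-88, - 58.79, - 26/3,-54/19, - 2,1, 38, 58, 69, 84,88,95] 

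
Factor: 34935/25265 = 3^1*17^1*31^(  -  1 )*137^1*163^( - 1) =6987/5053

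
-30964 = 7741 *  (-4 )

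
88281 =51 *1731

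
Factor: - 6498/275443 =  - 2^1*3^2*7^( - 1)*109^(  -  1) = - 18/763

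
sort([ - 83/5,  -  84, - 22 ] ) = [ - 84, - 22,  -  83/5]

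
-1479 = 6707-8186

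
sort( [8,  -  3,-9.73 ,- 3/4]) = [  -  9.73, - 3,-3/4,8 ]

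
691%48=19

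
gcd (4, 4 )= 4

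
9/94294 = 9/94294 = 0.00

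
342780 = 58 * 5910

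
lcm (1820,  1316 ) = 85540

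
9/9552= 3/3184 = 0.00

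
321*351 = 112671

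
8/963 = 8/963 = 0.01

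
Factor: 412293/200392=609/296 = 2^( - 3 )*3^1*7^1*29^1*37^( - 1)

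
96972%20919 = 13296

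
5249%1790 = 1669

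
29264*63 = 1843632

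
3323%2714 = 609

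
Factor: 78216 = 2^3*3^1*3259^1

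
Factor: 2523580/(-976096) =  - 630895/244024=   -2^( - 3)*5^1*11^ ( - 1 )*19^1*29^1*47^(-1)*59^(-1)*229^1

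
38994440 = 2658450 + 36335990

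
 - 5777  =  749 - 6526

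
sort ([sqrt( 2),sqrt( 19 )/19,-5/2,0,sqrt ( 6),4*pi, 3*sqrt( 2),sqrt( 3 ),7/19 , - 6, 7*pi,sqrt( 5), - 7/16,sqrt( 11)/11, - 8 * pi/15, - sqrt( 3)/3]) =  [ - 6, - 5/2,  -  8* pi/15, - sqrt( 3 ) /3,  -  7/16,0,sqrt( 19)/19, sqrt( 11)/11,7/19, sqrt(2),sqrt( 3) , sqrt( 5 ),sqrt( 6), 3*sqrt(2),4*pi, 7 * pi ]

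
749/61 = 12 + 17/61= 12.28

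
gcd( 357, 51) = 51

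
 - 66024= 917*(-72 )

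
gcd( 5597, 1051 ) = 1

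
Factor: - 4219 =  - 4219^1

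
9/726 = 3/242  =  0.01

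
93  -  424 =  - 331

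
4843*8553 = 41422179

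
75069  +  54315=129384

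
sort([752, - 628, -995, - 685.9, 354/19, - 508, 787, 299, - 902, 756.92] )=[ - 995, - 902, - 685.9, - 628, - 508,354/19,  299,752 , 756.92, 787]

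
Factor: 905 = 5^1*181^1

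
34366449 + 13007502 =47373951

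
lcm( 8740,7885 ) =725420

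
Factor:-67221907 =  - 883^1*76129^1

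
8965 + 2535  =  11500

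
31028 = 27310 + 3718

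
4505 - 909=3596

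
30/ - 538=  - 1 + 254/269=- 0.06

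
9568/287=33 + 97/287 = 33.34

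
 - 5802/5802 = -1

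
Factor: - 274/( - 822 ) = 3^( - 1) = 1/3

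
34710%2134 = 566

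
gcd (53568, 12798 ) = 54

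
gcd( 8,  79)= 1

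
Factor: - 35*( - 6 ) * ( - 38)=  - 7980 = - 2^2 * 3^1*5^1*7^1*19^1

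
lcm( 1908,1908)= 1908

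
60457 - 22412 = 38045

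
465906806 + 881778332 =1347685138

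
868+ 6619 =7487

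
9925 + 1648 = 11573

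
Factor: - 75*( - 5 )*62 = 23250 = 2^1 * 3^1*5^3*31^1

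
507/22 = 507/22 = 23.05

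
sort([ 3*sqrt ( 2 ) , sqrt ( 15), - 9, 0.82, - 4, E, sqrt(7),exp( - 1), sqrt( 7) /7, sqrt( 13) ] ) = [ - 9, - 4,exp( - 1 ),sqrt (7) /7, 0.82,sqrt(7), E , sqrt( 13 ) , sqrt(15),3 * sqrt( 2 ) ] 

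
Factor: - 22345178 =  - 2^1*19^2*30949^1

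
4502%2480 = 2022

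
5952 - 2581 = 3371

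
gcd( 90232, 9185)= 1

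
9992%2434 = 256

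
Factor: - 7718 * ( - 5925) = 45729150 = 2^1*3^1*5^2*17^1*79^1*227^1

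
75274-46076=29198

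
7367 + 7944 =15311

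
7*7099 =49693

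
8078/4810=4039/2405 = 1.68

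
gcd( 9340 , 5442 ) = 2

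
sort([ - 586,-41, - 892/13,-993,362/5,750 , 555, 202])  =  [-993, - 586,  -  892/13, - 41,362/5 , 202,555,750] 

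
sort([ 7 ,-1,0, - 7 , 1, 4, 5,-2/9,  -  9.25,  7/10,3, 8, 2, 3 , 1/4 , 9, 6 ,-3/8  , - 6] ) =[ - 9.25, - 7,-6,  -  1, - 3/8,-2/9,0, 1/4,  7/10, 1 , 2, 3,3 , 4,  5,6 , 7,8, 9 ]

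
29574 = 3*9858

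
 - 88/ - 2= 44/1= 44.00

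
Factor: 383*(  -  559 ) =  - 13^1*43^1 *383^1 = - 214097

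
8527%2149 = 2080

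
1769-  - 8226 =9995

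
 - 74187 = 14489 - 88676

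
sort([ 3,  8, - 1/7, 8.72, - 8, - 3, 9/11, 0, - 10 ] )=[-10,  -  8 , - 3,-1/7, 0, 9/11 , 3,8,  8.72]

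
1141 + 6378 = 7519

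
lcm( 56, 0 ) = 0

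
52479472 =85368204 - 32888732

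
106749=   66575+40174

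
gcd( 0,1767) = 1767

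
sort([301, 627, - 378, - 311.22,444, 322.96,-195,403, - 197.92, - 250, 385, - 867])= [ - 867,- 378, - 311.22, - 250,-197.92, - 195,301, 322.96, 385,403,444,627 ] 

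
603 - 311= 292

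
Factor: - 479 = -479^1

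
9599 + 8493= 18092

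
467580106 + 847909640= 1315489746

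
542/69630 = 271/34815  =  0.01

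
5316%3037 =2279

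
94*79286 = 7452884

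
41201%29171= 12030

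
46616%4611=506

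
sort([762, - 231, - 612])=[-612,-231, 762]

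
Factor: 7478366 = 2^1 *7^1*37^1 *14437^1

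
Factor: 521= 521^1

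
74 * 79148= 5856952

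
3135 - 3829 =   -  694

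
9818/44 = 223+3/22=223.14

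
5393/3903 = 1+1490/3903 = 1.38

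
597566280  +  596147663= 1193713943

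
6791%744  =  95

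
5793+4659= 10452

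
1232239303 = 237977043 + 994262260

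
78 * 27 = 2106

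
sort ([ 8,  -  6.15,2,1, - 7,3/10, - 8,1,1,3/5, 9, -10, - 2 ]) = [ - 10 , - 8, - 7, - 6.15,  -  2,3/10,3/5,1, 1, 1,2,8, 9]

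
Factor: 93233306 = 2^1*23^1 * 31^1 * 65381^1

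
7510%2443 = 181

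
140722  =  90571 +50151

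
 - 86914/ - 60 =1448  +  17/30 = 1448.57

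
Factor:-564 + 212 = -2^5* 11^1 = - 352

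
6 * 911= 5466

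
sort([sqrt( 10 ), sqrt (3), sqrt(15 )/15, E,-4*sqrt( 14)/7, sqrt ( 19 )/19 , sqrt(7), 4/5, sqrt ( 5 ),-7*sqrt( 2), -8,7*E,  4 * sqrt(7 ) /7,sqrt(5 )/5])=[-7*sqrt( 2 ), - 8,-4*sqrt( 14 )/7, sqrt( 19)/19, sqrt(15)/15, sqrt(5)/5,4/5, 4*sqrt(7 ) /7,sqrt(3),sqrt( 5), sqrt (7 ),  E, sqrt(10),7*E]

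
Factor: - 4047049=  - 4047049^1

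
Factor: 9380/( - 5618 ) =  - 4690/2809 = - 2^1*5^1 * 7^1 *53^ (  -  2)*67^1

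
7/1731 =7/1731 = 0.00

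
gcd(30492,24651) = 99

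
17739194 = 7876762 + 9862432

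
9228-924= 8304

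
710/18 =355/9 = 39.44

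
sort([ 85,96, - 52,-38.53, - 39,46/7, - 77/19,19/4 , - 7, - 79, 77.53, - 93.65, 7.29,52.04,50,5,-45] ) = [ -93.65, - 79, - 52, - 45, - 39,-38.53, - 7, - 77/19, 19/4,5,46/7 , 7.29,50,52.04,77.53,85, 96]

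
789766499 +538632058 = 1328398557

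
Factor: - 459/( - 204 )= 2^ ( - 2) * 3^2 = 9/4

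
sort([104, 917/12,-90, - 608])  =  [ - 608, - 90,  917/12,104 ]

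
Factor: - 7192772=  - 2^2 * 127^1 * 14159^1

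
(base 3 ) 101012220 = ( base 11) 5662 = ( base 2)1110100011001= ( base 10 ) 7449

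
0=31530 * 0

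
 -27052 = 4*(-6763)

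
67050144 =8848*7578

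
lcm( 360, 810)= 3240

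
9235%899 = 245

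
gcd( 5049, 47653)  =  1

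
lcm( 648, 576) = 5184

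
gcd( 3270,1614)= 6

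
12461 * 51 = 635511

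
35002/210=17501/105=   166.68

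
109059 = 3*36353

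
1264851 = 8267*153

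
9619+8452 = 18071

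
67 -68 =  - 1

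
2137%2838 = 2137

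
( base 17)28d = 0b1011010111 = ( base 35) kr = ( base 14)39D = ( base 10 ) 727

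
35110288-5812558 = 29297730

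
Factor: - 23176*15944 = - 2^6*1993^1*2897^1 = -369518144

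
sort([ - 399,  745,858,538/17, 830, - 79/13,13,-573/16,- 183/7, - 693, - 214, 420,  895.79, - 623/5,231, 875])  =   [ - 693, - 399, - 214, - 623/5, - 573/16, - 183/7, - 79/13, 13, 538/17, 231,420, 745, 830 , 858,875,895.79]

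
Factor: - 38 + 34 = -2^2 = - 4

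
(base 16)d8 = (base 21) a6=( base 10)216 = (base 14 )116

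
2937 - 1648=1289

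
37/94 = 37/94 = 0.39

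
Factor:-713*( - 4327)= 23^1*31^1*4327^1 = 3085151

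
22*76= 1672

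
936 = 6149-5213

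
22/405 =22/405 =0.05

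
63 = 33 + 30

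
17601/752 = 23 + 305/752 = 23.41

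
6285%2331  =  1623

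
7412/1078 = 6 + 472/539 = 6.88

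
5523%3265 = 2258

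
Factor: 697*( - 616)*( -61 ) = 2^3 * 7^1*11^1*17^1*41^1*61^1= 26190472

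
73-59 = 14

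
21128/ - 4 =-5282 + 0/1= - 5282.00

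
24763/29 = 853 + 26/29 = 853.90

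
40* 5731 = 229240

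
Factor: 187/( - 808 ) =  - 2^( - 3)*11^1*17^1*101^( - 1)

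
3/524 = 3/524 = 0.01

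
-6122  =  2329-8451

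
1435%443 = 106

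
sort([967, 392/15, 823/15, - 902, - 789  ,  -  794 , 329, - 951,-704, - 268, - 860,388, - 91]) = [ - 951, - 902,-860, - 794,  -  789, - 704,- 268, - 91, 392/15, 823/15, 329, 388, 967]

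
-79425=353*(-225 ) 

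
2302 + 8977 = 11279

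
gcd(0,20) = 20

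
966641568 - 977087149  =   - 10445581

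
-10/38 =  - 1 + 14/19 = - 0.26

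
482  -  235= 247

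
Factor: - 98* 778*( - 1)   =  2^2*7^2*389^1 = 76244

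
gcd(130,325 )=65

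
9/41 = 9/41 =0.22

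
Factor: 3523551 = 3^1*157^1 * 7481^1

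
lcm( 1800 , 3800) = 34200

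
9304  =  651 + 8653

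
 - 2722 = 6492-9214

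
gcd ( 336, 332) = 4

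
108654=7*15522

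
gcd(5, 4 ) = 1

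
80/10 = 8= 8.00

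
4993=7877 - 2884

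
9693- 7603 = 2090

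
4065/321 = 1355/107 = 12.66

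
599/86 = 6+83/86 = 6.97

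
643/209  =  3  +  16/209 = 3.08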